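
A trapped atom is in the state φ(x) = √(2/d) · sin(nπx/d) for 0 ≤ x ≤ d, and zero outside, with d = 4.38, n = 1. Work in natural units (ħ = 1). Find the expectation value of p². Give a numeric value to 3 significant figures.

0.514

p² φ = −ħ² d²φ/dx²; ⟨p²⟩ = −ħ² ∫ φ*·φ'' dx.
d/dx sin(nπx/d) = (nπ/d)·cos(nπx/d) and d²/dx² sin(nπx/d) = −(nπ/d)²·sin(nπx/d); on 0 ≤ x ≤ d, ∫sin²(nπx/d) dx = d/2 and ∫sin(nπx/d)·cos(nπx/d) dx = 0.
⟨p²⟩ = 0.51446.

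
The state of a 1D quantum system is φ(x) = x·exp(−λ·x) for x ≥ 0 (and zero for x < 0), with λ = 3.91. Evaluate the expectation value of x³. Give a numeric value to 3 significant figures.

⟨x³⟩ = ∫ x³·|φ|² dx / ∫|φ|² dx (integrals over the domain).
Every integrand reduces to terms xʲ·e^(−2λx) on [0, ∞); use ∫₀^∞ xʲ·e^(−2λx) dx = j!/(2λ)^(j+1).
State is unnormalized: ∫|φ|² dx = 0.0041822, and ∫φ*·x³·φ dx = 0.00052474, so ⟨x³⟩ = 0.00052474 / 0.0041822.
⟨x³⟩ = 0.12547.

0.125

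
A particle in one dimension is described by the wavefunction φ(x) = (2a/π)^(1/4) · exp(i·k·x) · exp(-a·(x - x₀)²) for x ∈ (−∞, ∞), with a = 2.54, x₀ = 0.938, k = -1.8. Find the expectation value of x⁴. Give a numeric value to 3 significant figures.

1.32

⟨x⁴⟩ = ∫ x⁴·|φ|² dx (integrals over the domain).
Gaussian moments (u = x − x₀): ∫u^(2j)·e^(−2au²) du = (2j−1)!!/(4a)^j · √(π/(2a)), odd powers integrate to 0; here √(π/(2a)) = 0.78640.
⟨x⁴⟩ = 1.3228.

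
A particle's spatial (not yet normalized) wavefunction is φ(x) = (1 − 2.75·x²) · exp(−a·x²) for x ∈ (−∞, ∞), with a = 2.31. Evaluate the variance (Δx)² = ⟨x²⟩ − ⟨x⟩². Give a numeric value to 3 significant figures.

0.0876

Compute ⟨x⟩ and ⟨x²⟩ separately, then (Δx)² = ⟨x²⟩ − ⟨x⟩².
Expand each integrand as polynomial × e^(−2ax²) and use ∫x^(2j)·e^(−2ax²) dx = (2j−1)!!/(4a)^j · √(π/(2a)), odd powers → 0; here √(π/(2a)) = 0.82462.
Normalization: ∫|φ|² dx = 0.55290.
⟨x⟩ = 0.0000 and ⟨x²⟩ = 0.087637.
(Δx)² = 0.087637 − (0.0000)² = 0.087637.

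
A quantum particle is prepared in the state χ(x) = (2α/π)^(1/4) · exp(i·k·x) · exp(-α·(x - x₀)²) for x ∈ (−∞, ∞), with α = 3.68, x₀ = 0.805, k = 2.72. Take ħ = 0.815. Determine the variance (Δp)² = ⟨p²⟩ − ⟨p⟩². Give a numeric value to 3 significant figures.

Compute ⟨p⟩ and ⟨p²⟩ separately; (Δp)² = ⟨p²⟩ − ⟨p⟩².
Gaussian moments (u = x − x₀): ∫u^(2j)·e^(−2αu²) du = (2j−1)!!/(4α)^j · √(π/(2α)), odd powers integrate to 0; here √(π/(2α)) = 0.65334. Derivatives: χ′ = (ik − 2αu)·χ, χ″ = ((ik − 2αu)² − 2α)·χ; the odd-in-u pieces drop out.
⟨p⟩ = 2.2168 and ⟨p²⟩ = 7.3586.
(Δp)² = 7.3586 − (2.2168)² = 2.4443.

2.44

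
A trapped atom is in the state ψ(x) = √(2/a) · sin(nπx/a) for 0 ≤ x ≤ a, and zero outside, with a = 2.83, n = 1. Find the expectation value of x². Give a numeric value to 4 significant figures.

⟨x²⟩ = ∫ x²·|ψ|² dx (integrals over the domain).
With sin²θ = (1 − cos2θ)/2 on 0 ≤ x ≤ a: ∫sin²(nπx/a) dx = a/2, ∫x·sin²(nπx/a) dx = a²/4, ∫x²·sin²(nπx/a) dx = a³·(1/6 − 1/(4n²π²)); higher powers xᵏ the same way, integrating xᵏ·cos(2nπx/a) by parts.
⟨x²⟩ = 2.2639.

2.264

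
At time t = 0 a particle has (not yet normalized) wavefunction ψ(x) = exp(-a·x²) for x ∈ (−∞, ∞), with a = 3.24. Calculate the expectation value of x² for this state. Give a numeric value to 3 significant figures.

⟨x²⟩ = ∫ x²·|ψ|² dx / ∫|ψ|² dx (integrals over the domain).
Gaussian moments: ∫x^(2j)·e^(−2ax²) dx = (2j−1)!!/(4a)^j · √(π/(2a)), odd powers integrate to 0; here √(π/(2a)) = 0.69629.
State is unnormalized: ∫|ψ|² dx = 0.69629, and ∫ψ*·x²·ψ dx = 0.053726, so ⟨x²⟩ = 0.053726 / 0.69629.
⟨x²⟩ = 0.077160.

0.0772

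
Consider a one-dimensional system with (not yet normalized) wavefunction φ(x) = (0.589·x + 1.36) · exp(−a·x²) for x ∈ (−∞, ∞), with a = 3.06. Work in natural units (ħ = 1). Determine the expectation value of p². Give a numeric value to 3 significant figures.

p² φ = −ħ² d²φ/dx²; ⟨p²⟩ = −ħ² ∫ φ*·φ'' dx / ∫|φ|² dx.
Expand each integrand as polynomial × e^(−2ax²) and use ∫x^(2j)·e^(−2ax²) dx = (2j−1)!!/(4a)^j · √(π/(2a)), odd powers → 0; here √(π/(2a)) = 0.71647. Differentiate with the product rule, d/dx e^(−ax²) = −2ax·e^(−ax²).
State is unnormalized: ∫|φ|² dx = 1.3455, and ∫φ*·(−ħ² φ'') dx = 4.2415, so ⟨p²⟩ = 4.2415 / 1.3455.
⟨p²⟩ = 3.1524.

3.15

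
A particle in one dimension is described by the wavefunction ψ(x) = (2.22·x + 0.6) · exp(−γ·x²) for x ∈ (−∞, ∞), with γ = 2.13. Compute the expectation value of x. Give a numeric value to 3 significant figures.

⟨x⟩ = ∫ x·|ψ|² dx / ∫|ψ|² dx (integrals over the domain).
Expand each integrand as polynomial × e^(−2γx²) and use ∫x^(2j)·e^(−2γx²) dx = (2j−1)!!/(4γ)^j · √(π/(2γ)), odd powers → 0; here √(π/(2γ)) = 0.85876.
State is unnormalized: ∫|ψ|² dx = 0.80590, and ∫ψ*·x·ψ dx = 0.26851, so ⟨x⟩ = 0.26851 / 0.80590.
⟨x⟩ = 0.33318.

0.333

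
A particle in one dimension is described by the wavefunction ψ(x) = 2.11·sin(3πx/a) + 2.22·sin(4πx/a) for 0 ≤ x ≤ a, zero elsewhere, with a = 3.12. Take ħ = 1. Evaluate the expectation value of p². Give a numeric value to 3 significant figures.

p² ψ = −ħ² d²ψ/dx²; ⟨p²⟩ = −ħ² ∫ ψ*·ψ'' dx / ∫|ψ|² dx.
d²/dx² sin(jπx/a) = −(jπ/a)²·sin(jπx/a); on 0 ≤ x ≤ a, ∫sin²(jπx/a) dx = a/2 and ∫sin(jπx/a)·sin(lπx/a) dx = 0 for j ≠ l, so only diagonal terms survive in ∫|ψ|² and ∫ψ·ψ″; ∫ψ·ψ′ dx = [ψ²/2] between the walls = 0.
State is unnormalized: ∫|ψ|² dx = 14.634, and ∫ψ*·(−ħ² ψ'') dx = 188.10, so ⟨p²⟩ = 188.10 / 14.634.
⟨p²⟩ = 12.854.

12.9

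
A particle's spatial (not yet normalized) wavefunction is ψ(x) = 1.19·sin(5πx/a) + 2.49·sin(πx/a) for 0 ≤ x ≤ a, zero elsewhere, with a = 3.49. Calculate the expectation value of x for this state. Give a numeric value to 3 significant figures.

⟨x⟩ = ∫ x·|ψ|² dx / ∫|ψ|² dx (integrals over the domain).
On 0 ≤ x ≤ a (j ≠ l): ∫sin²(jπx/a) dx = a/2, ∫sin(jπx/a)·sin(lπx/a) dx = 0; diagonal moments ∫x·sin²(jπx/a) dx = a²/4, ∫x²·sin²(jπx/a) dx = a³·(1/6 − 1/(4j²π²)); cross terms ∫x·sin(jπx/a)·sin(lπx/a) dx = 0 for j + l even and −4jla²/(π²(j² − l²)²) for j + l odd, ∫x²·sin(jπx/a)·sin(lπx/a) dx = (−1)^(j+l)·4jla³/(π²(j² − l²)²); higher powers the same way via product-to-sum and parts.
State is unnormalized: ∫|ψ|² dx = 13.290, and ∫ψ*·x·ψ dx = 23.192, so ⟨x⟩ = 23.192 / 13.290.
⟨x⟩ = 1.7450.

1.75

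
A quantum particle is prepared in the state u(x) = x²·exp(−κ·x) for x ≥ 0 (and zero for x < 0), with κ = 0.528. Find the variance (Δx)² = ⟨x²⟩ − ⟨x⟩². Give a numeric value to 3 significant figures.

Compute ⟨x⟩ and ⟨x²⟩ separately, then (Δx)² = ⟨x²⟩ − ⟨x⟩².
Every integrand reduces to terms xʲ·e^(−2κx) on [0, ∞); use ∫₀^∞ xʲ·e^(−2κx) dx = j!/(2κ)^(j+1).
Normalization: ∫|u|² dx = 18.276.
⟨x⟩ = 4.7348 and ⟨x²⟩ = 26.903.
(Δx)² = 26.903 − (4.7348)² = 4.4838.

4.48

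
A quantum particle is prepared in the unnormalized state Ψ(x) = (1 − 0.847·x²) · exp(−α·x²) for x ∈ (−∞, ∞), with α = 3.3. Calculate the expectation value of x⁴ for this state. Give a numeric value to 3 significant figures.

⟨x⁴⟩ = ∫ x⁴·|Ψ|² dx / ∫|Ψ|² dx (integrals over the domain).
Expand each integrand as polynomial × e^(−2αx²) and use ∫x^(2j)·e^(−2αx²) dx = (2j−1)!!/(4α)^j · √(π/(2α)), odd powers → 0; here √(π/(2α)) = 0.68993.
State is unnormalized: ∫|Ψ|² dx = 0.60991, and ∫Ψ*·x⁴·Ψ dx = 0.0059684, so ⟨x⁴⟩ = 0.0059684 / 0.60991.
⟨x⁴⟩ = 0.0097858.

0.00979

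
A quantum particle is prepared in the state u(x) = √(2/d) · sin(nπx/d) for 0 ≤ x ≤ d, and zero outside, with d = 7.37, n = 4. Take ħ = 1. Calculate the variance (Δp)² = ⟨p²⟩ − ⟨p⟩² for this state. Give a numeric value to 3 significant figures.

Compute ⟨p⟩ and ⟨p²⟩ separately; (Δp)² = ⟨p²⟩ − ⟨p⟩².
d/dx sin(nπx/d) = (nπ/d)·cos(nπx/d) and d²/dx² sin(nπx/d) = −(nπ/d)²·sin(nπx/d); on 0 ≤ x ≤ d, ∫sin²(nπx/d) dx = d/2 and ∫sin(nπx/d)·cos(nπx/d) dx = 0.
⟨p⟩ = 0.0000 and ⟨p²⟩ = 2.9073.
(Δp)² = 2.9073 − (0.0000)² = 2.9073.

2.91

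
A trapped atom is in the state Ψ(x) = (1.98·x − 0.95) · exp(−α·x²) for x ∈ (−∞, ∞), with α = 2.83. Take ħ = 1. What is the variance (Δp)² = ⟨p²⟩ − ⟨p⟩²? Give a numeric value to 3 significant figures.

Compute ⟨p⟩ and ⟨p²⟩ separately; (Δp)² = ⟨p²⟩ − ⟨p⟩².
Expand each integrand as polynomial × e^(−2αx²) and use ∫x^(2j)·e^(−2αx²) dx = (2j−1)!!/(4α)^j · √(π/(2α)), odd powers → 0; here √(π/(2α)) = 0.74502. Differentiate with the product rule, d/dx e^(−αx²) = −2αx·e^(−αx²).
Normalization: ∫|Ψ|² dx = 0.93040.
⟨p⟩ = 0.0000 and ⟨p²⟩ = 4.3996.
(Δp)² = 4.3996 − (0.0000)² = 4.3996.

4.40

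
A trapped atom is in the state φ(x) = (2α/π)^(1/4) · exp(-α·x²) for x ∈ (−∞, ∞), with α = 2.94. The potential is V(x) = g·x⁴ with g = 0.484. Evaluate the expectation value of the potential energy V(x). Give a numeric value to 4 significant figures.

⟨V⟩ = ∫ V(x)·|φ|² dx.
Gaussian moments: ∫x^(2j)·e^(−2αx²) dx = (2j−1)!!/(4α)^j · √(π/(2α)), odd powers integrate to 0; here √(π/(2α)) = 0.73095.
⟨V⟩ = 0.010499.

0.01050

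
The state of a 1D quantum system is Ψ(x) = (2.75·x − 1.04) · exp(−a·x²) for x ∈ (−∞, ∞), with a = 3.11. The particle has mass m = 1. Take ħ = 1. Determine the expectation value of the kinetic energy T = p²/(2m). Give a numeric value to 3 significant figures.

2.67

T = −(ħ²/2m) d²/dx², so ⟨T⟩ = −(ħ²/2m) ∫ Ψ*·Ψ'' dx / ∫|Ψ|² dx; with m = 1.
Expand each integrand as polynomial × e^(−2ax²) and use ∫x^(2j)·e^(−2ax²) dx = (2j−1)!!/(4a)^j · √(π/(2a)), odd powers → 0; here √(π/(2a)) = 0.71069. Differentiate with the product rule, d/dx e^(−ax²) = −2ax·e^(−ax²).
State is unnormalized: ∫|Ψ|² dx = 1.2007, and ∫Ψ*·(−ħ²/2m · Ψ'') dx = 3.2108, so ⟨T⟩ = 3.2108 / 1.2007.
⟨T⟩ = 2.6740.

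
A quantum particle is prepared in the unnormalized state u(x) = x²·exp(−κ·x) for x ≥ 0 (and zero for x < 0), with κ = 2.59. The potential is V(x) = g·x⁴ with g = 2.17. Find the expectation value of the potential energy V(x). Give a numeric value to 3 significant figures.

5.06

⟨V⟩ = ∫ V(x)·|u|² dx / ∫|u|² dx.
Every integrand reduces to terms xʲ·e^(−2κx) on [0, ∞); use ∫₀^∞ xʲ·e^(−2κx) dx = j!/(2κ)^(j+1).
State is unnormalized: ∫|u|² dx = 0.0064352, and ∫u*·V(x)·u dx = 0.032585, so ⟨V⟩ = 0.032585 / 0.0064352.
⟨V⟩ = 5.0635.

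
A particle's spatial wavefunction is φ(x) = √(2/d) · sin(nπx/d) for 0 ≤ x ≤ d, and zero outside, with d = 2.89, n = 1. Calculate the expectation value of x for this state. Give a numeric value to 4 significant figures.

⟨x⟩ = ∫ x·|φ|² dx (integrals over the domain).
With sin²θ = (1 − cos2θ)/2 on 0 ≤ x ≤ d: ∫sin²(nπx/d) dx = d/2, ∫x·sin²(nπx/d) dx = d²/4, ∫x²·sin²(nπx/d) dx = d³·(1/6 − 1/(4n²π²)); higher powers xᵏ the same way, integrating xᵏ·cos(2nπx/d) by parts.
⟨x⟩ = 1.4450.

1.445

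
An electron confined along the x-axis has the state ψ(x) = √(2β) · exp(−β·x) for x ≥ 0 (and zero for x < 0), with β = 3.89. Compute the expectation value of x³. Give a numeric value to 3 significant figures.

⟨x³⟩ = ∫ x³·|ψ|² dx (integrals over the domain).
Every integrand reduces to terms xʲ·e^(−2βx) on [0, ∞); use ∫₀^∞ xʲ·e^(−2βx) dx = j!/(2β)^(j+1).
⟨x³⟩ = 0.012741.

0.0127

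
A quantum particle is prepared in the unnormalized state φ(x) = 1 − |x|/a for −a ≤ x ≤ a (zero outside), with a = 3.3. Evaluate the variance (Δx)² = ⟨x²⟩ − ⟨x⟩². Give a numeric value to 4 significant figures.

Compute ⟨x⟩ and ⟨x²⟩ separately, then (Δx)² = ⟨x²⟩ − ⟨x⟩².
φ is even, so ∫ over [−a, a] = 2∫₀ᵃ with φ = 1 − x/a there: ∫₀ᵃ (1 − x/a)² dx = a/3, ∫₀ᵃ x²(1 − x/a)² dx = a³/30, ∫₀ᵃ x⁴(1 − x/a)² dx = a⁵/105.
Normalization: ∫|φ|² dx = 2.2000.
⟨x⟩ = 0.0000 and ⟨x²⟩ = 1.0890.
(Δx)² = 1.0890 − (0.0000)² = 1.0890.

1.089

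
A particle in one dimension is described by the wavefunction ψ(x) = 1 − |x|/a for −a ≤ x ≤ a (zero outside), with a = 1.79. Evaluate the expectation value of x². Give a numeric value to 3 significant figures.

⟨x²⟩ = ∫ x²·|ψ|² dx / ∫|ψ|² dx (integrals over the domain).
ψ is even, so ∫ over [−a, a] = 2∫₀ᵃ with ψ = 1 − x/a there: ∫₀ᵃ (1 − x/a)² dx = a/3, ∫₀ᵃ x²(1 − x/a)² dx = a³/30, ∫₀ᵃ x⁴(1 − x/a)² dx = a⁵/105.
State is unnormalized: ∫|ψ|² dx = 1.1933, and ∫ψ*·x²·ψ dx = 0.38236, so ⟨x²⟩ = 0.38236 / 1.1933.
⟨x²⟩ = 0.32041.

0.320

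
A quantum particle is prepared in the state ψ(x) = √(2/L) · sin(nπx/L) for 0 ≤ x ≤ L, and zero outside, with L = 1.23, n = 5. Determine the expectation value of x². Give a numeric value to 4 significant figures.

0.5012

⟨x²⟩ = ∫ x²·|ψ|² dx (integrals over the domain).
With sin²θ = (1 − cos2θ)/2 on 0 ≤ x ≤ L: ∫sin²(nπx/L) dx = L/2, ∫x·sin²(nπx/L) dx = L²/4, ∫x²·sin²(nπx/L) dx = L³·(1/6 − 1/(4n²π²)); higher powers xᵏ the same way, integrating xᵏ·cos(2nπx/L) by parts.
⟨x²⟩ = 0.50123.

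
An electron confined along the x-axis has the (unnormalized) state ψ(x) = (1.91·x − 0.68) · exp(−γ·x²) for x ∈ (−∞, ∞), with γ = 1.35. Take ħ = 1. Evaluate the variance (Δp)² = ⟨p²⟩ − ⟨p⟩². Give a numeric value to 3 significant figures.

Compute ⟨p⟩ and ⟨p²⟩ separately; (Δp)² = ⟨p²⟩ − ⟨p⟩².
Expand each integrand as polynomial × e^(−2γx²) and use ∫x^(2j)·e^(−2γx²) dx = (2j−1)!!/(4γ)^j · √(π/(2γ)), odd powers → 0; here √(π/(2γ)) = 1.0787. Differentiate with the product rule, d/dx e^(−γx²) = −2γx·e^(−γx²).
Normalization: ∫|ψ|² dx = 1.2275.
⟨p⟩ = 0.0000 and ⟨p²⟩ = 2.9529.
(Δp)² = 2.9529 − (0.0000)² = 2.9529.

2.95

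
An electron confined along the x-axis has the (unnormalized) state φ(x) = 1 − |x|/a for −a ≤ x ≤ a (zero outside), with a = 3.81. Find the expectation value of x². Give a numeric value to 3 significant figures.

1.45

⟨x²⟩ = ∫ x²·|φ|² dx / ∫|φ|² dx (integrals over the domain).
φ is even, so ∫ over [−a, a] = 2∫₀ᵃ with φ = 1 − x/a there: ∫₀ᵃ (1 − x/a)² dx = a/3, ∫₀ᵃ x²(1 − x/a)² dx = a³/30, ∫₀ᵃ x⁴(1 − x/a)² dx = a⁵/105.
State is unnormalized: ∫|φ|² dx = 2.5400, and ∫φ*·x²·φ dx = 3.6871, so ⟨x²⟩ = 3.6871 / 2.5400.
⟨x²⟩ = 1.4516.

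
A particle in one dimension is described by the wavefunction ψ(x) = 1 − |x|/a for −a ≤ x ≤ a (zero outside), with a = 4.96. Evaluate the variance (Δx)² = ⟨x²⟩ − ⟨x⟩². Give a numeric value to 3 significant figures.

Compute ⟨x⟩ and ⟨x²⟩ separately, then (Δx)² = ⟨x²⟩ − ⟨x⟩².
ψ is even, so ∫ over [−a, a] = 2∫₀ᵃ with ψ = 1 − x/a there: ∫₀ᵃ (1 − x/a)² dx = a/3, ∫₀ᵃ x²(1 − x/a)² dx = a³/30, ∫₀ᵃ x⁴(1 − x/a)² dx = a⁵/105.
Normalization: ∫|ψ|² dx = 3.3067.
⟨x⟩ = 0.0000 and ⟨x²⟩ = 2.4602.
(Δx)² = 2.4602 − (0.0000)² = 2.4602.

2.46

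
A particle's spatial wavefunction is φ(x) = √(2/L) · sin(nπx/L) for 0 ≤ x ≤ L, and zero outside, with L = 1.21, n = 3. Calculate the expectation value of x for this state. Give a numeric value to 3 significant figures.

⟨x⟩ = ∫ x·|φ|² dx (integrals over the domain).
With sin²θ = (1 − cos2θ)/2 on 0 ≤ x ≤ L: ∫sin²(nπx/L) dx = L/2, ∫x·sin²(nπx/L) dx = L²/4, ∫x²·sin²(nπx/L) dx = L³·(1/6 − 1/(4n²π²)); higher powers xᵏ the same way, integrating xᵏ·cos(2nπx/L) by parts.
⟨x⟩ = 0.60500.

0.605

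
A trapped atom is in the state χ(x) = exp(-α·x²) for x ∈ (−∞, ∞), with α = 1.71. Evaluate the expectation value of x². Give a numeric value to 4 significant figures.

⟨x²⟩ = ∫ x²·|χ|² dx / ∫|χ|² dx (integrals over the domain).
Gaussian moments: ∫x^(2j)·e^(−2αx²) dx = (2j−1)!!/(4α)^j · √(π/(2α)), odd powers integrate to 0; here √(π/(2α)) = 0.95843.
State is unnormalized: ∫|χ|² dx = 0.95843, and ∫χ*·x²·χ dx = 0.14012, so ⟨x²⟩ = 0.14012 / 0.95843.
⟨x²⟩ = 0.14620.

0.1462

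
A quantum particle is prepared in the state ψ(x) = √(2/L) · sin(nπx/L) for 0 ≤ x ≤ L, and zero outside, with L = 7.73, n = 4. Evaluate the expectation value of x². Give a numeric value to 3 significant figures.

⟨x²⟩ = ∫ x²·|ψ|² dx (integrals over the domain).
With sin²θ = (1 − cos2θ)/2 on 0 ≤ x ≤ L: ∫sin²(nπx/L) dx = L/2, ∫x·sin²(nπx/L) dx = L²/4, ∫x²·sin²(nπx/L) dx = L³·(1/6 − 1/(4n²π²)); higher powers xᵏ the same way, integrating xᵏ·cos(2nπx/L) by parts.
⟨x²⟩ = 19.728.

19.7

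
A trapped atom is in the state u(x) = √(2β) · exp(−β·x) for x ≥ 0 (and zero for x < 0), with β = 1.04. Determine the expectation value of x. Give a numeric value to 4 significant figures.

⟨x⟩ = ∫ x·|u|² dx (integrals over the domain).
Every integrand reduces to terms xʲ·e^(−2βx) on [0, ∞); use ∫₀^∞ xʲ·e^(−2βx) dx = j!/(2β)^(j+1).
⟨x⟩ = 0.48077.

0.4808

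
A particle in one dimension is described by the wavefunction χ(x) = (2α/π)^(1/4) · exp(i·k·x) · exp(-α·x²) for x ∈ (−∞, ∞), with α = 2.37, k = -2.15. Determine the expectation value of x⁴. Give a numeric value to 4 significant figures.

0.03338

⟨x⁴⟩ = ∫ x⁴·|χ|² dx (integrals over the domain).
Gaussian moments: ∫x^(2j)·e^(−2αx²) dx = (2j−1)!!/(4α)^j · √(π/(2α)), odd powers integrate to 0; here √(π/(2α)) = 0.81412.
⟨x⁴⟩ = 0.033381.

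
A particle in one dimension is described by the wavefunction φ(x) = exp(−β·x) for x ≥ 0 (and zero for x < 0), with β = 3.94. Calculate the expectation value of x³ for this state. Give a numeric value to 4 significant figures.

0.01226

⟨x³⟩ = ∫ x³·|φ|² dx / ∫|φ|² dx (integrals over the domain).
Every integrand reduces to terms xʲ·e^(−2βx) on [0, ∞); use ∫₀^∞ xʲ·e^(−2βx) dx = j!/(2β)^(j+1).
State is unnormalized: ∫|φ|² dx = 0.12690, and ∫φ*·x³·φ dx = 0.0015561, so ⟨x³⟩ = 0.0015561 / 0.12690.
⟨x³⟩ = 0.012262.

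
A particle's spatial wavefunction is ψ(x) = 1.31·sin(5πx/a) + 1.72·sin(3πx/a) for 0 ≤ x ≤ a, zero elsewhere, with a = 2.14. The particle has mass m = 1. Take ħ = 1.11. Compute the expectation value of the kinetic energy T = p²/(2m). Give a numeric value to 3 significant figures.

T = −(ħ²/2m) d²/dx², so ⟨T⟩ = −(ħ²/2m) ∫ ψ*·ψ'' dx / ∫|ψ|² dx; with m = 1.
d²/dx² sin(jπx/a) = −(jπ/a)²·sin(jπx/a); on 0 ≤ x ≤ a, ∫sin²(jπx/a) dx = a/2 and ∫sin(jπx/a)·sin(lπx/a) dx = 0 for j ≠ l, so only diagonal terms survive in ∫|ψ|² and ∫ψ·ψ″; ∫ψ·ψ′ dx = [ψ²/2] between the walls = 0.
State is unnormalized: ∫|ψ|² dx = 5.0017, and ∫ψ*·(−ħ²/2m · ψ'') dx = 98.772, so ⟨T⟩ = 98.772 / 5.0017.
⟨T⟩ = 19.748.

19.7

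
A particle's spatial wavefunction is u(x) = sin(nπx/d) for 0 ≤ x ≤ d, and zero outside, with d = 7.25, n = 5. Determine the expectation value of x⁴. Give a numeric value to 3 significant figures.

⟨x⁴⟩ = ∫ x⁴·|u|² dx / ∫|u|² dx (integrals over the domain).
With sin²θ = (1 − cos2θ)/2 on 0 ≤ x ≤ d: ∫sin²(nπx/d) dx = d/2, ∫x·sin²(nπx/d) dx = d²/4, ∫x²·sin²(nπx/d) dx = d³·(1/6 − 1/(4n²π²)); higher powers xᵏ the same way, integrating xᵏ·cos(2nπx/d) by parts.
State is unnormalized: ∫|u|² dx = 3.6250, and ∫u*·x⁴·u dx = 1962.7, so ⟨x⁴⟩ = 1962.7 / 3.6250.
⟨x⁴⟩ = 541.43.

541.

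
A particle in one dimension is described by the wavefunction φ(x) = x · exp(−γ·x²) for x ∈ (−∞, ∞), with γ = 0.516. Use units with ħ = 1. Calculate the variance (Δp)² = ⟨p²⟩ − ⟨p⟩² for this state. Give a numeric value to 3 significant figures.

1.55

Compute ⟨p⟩ and ⟨p²⟩ separately; (Δp)² = ⟨p²⟩ − ⟨p⟩².
Expand each integrand as polynomial × e^(−2γx²) and use ∫x^(2j)·e^(−2γx²) dx = (2j−1)!!/(4γ)^j · √(π/(2γ)), odd powers → 0; here √(π/(2γ)) = 1.7448. Differentiate with the product rule, d/dx e^(−γx²) = −2γx·e^(−γx²).
Normalization: ∫|φ|² dx = 0.84533.
⟨p⟩ = 0.0000 and ⟨p²⟩ = 1.5480.
(Δp)² = 1.5480 − (0.0000)² = 1.5480.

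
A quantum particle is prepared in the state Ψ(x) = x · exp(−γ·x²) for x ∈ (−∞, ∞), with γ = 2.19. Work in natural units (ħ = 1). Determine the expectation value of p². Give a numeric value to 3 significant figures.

6.57

p² Ψ = −ħ² d²Ψ/dx²; ⟨p²⟩ = −ħ² ∫ Ψ*·Ψ'' dx / ∫|Ψ|² dx.
Expand each integrand as polynomial × e^(−2γx²) and use ∫x^(2j)·e^(−2γx²) dx = (2j−1)!!/(4γ)^j · √(π/(2γ)), odd powers → 0; here √(π/(2γ)) = 0.84691. Differentiate with the product rule, d/dx e^(−γx²) = −2γx·e^(−γx²).
State is unnormalized: ∫|Ψ|² dx = 0.096679, and ∫Ψ*·(−ħ² Ψ'') dx = 0.63518, so ⟨p²⟩ = 0.63518 / 0.096679.
⟨p²⟩ = 6.5700.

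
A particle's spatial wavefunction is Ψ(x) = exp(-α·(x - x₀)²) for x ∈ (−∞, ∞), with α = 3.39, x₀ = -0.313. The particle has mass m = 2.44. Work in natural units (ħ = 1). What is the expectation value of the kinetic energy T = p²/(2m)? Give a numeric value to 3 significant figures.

T = −(ħ²/2m) d²/dx², so ⟨T⟩ = −(ħ²/2m) ∫ Ψ*·Ψ'' dx / ∫|Ψ|² dx; with m = 2.44.
Gaussian moments (u = x − x₀): ∫u^(2j)·e^(−2αu²) du = (2j−1)!!/(4α)^j · √(π/(2α)), odd powers integrate to 0; here √(π/(2α)) = 0.68071. Derivatives: d/dx e^(−αu²) = −2αu·e^(−αu²), d²/dx² e^(−αu²) = (4α²u² − 2α)·e^(−αu²).
State is unnormalized: ∫|Ψ|² dx = 0.68071, and ∫Ψ*·(−ħ²/2m · Ψ'') dx = 0.47287, so ⟨T⟩ = 0.47287 / 0.68071.
⟨T⟩ = 0.69467.

0.695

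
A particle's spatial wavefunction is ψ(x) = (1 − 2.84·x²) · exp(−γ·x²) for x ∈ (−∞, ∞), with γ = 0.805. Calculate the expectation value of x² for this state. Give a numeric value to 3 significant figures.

1.46

⟨x²⟩ = ∫ x²·|ψ|² dx / ∫|ψ|² dx (integrals over the domain).
Expand each integrand as polynomial × e^(−2γx²) and use ∫x^(2j)·e^(−2γx²) dx = (2j−1)!!/(4γ)^j · √(π/(2γ)), odd powers → 0; here √(π/(2γ)) = 1.3969.
State is unnormalized: ∫|ψ|² dx = 2.1927, and ∫ψ*·x²·ψ dx = 3.2001, so ⟨x²⟩ = 3.2001 / 2.1927.
⟨x²⟩ = 1.4594.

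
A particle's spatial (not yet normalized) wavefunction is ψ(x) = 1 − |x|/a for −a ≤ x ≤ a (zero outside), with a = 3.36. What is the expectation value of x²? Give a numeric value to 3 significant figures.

⟨x²⟩ = ∫ x²·|ψ|² dx / ∫|ψ|² dx (integrals over the domain).
ψ is even, so ∫ over [−a, a] = 2∫₀ᵃ with ψ = 1 − x/a there: ∫₀ᵃ (1 − x/a)² dx = a/3, ∫₀ᵃ x²(1 − x/a)² dx = a³/30, ∫₀ᵃ x⁴(1 − x/a)² dx = a⁵/105.
State is unnormalized: ∫|ψ|² dx = 2.2400, and ∫ψ*·x²·ψ dx = 2.5289, so ⟨x²⟩ = 2.5289 / 2.2400.
⟨x²⟩ = 1.1290.

1.13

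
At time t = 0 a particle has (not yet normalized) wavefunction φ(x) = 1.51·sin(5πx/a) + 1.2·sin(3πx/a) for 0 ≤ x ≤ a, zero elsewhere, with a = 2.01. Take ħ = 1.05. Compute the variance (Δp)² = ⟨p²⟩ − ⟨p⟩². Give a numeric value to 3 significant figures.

Compute ⟨p⟩ and ⟨p²⟩ separately; (Δp)² = ⟨p²⟩ − ⟨p⟩².
d²/dx² sin(jπx/a) = −(jπ/a)²·sin(jπx/a); on 0 ≤ x ≤ a, ∫sin²(jπx/a) dx = a/2 and ∫sin(jπx/a)·sin(lπx/a) dx = 0 for j ≠ l, so only diagonal terms survive in ∫|φ|² and ∫φ·φ″; ∫φ·φ′ dx = [φ²/2] between the walls = 0.
Normalization: ∫|φ|² dx = 3.7387.
⟨p⟩ = 0.0000 and ⟨p²⟩ = 50.652.
(Δp)² = 50.652 − (0.0000)² = 50.652.

50.7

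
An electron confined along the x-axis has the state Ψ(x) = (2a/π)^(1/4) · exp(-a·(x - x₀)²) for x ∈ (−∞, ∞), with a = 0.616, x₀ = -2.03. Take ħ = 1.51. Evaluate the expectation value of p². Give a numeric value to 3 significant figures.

1.40

p² Ψ = −ħ² d²Ψ/dx²; ⟨p²⟩ = −ħ² ∫ Ψ*·Ψ'' dx.
Gaussian moments (u = x − x₀): ∫u^(2j)·e^(−2au²) du = (2j−1)!!/(4a)^j · √(π/(2a)), odd powers integrate to 0; here √(π/(2a)) = 1.5969. Derivatives: d/dx e^(−au²) = −2au·e^(−au²), d²/dx² e^(−au²) = (4a²u² − 2a)·e^(−au²).
⟨p²⟩ = 1.4045.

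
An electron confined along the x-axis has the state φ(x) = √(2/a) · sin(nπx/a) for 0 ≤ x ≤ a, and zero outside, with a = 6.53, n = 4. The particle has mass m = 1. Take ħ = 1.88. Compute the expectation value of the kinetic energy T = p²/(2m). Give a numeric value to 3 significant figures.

T = −(ħ²/2m) d²/dx², so ⟨T⟩ = −(ħ²/2m) ∫ φ*·φ'' dx; with m = 1.
d/dx sin(nπx/a) = (nπ/a)·cos(nπx/a) and d²/dx² sin(nπx/a) = −(nπ/a)²·sin(nπx/a); on 0 ≤ x ≤ a, ∫sin²(nπx/a) dx = a/2 and ∫sin(nπx/a)·cos(nπx/a) dx = 0.
⟨T⟩ = 6.5445.

6.54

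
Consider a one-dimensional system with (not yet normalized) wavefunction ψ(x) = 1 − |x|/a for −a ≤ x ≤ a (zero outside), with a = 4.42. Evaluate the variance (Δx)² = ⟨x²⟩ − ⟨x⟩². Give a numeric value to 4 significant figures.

Compute ⟨x⟩ and ⟨x²⟩ separately, then (Δx)² = ⟨x²⟩ − ⟨x⟩².
ψ is even, so ∫ over [−a, a] = 2∫₀ᵃ with ψ = 1 − x/a there: ∫₀ᵃ (1 − x/a)² dx = a/3, ∫₀ᵃ x²(1 − x/a)² dx = a³/30, ∫₀ᵃ x⁴(1 − x/a)² dx = a⁵/105.
Normalization: ∫|ψ|² dx = 2.9467.
⟨x⟩ = 0.0000 and ⟨x²⟩ = 1.9536.
(Δx)² = 1.9536 − (0.0000)² = 1.9536.

1.954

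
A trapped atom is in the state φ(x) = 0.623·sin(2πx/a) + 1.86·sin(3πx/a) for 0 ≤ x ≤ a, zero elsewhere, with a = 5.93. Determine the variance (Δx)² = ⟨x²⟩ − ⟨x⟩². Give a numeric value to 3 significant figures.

2.22

Compute ⟨x⟩ and ⟨x²⟩ separately, then (Δx)² = ⟨x²⟩ − ⟨x⟩².
On 0 ≤ x ≤ a (j ≠ l): ∫sin²(jπx/a) dx = a/2, ∫sin(jπx/a)·sin(lπx/a) dx = 0; diagonal moments ∫x·sin²(jπx/a) dx = a²/4, ∫x²·sin²(jπx/a) dx = a³·(1/6 − 1/(4j²π²)); cross terms ∫x·sin(jπx/a)·sin(lπx/a) dx = 0 for j + l even and −4jla²/(π²(j² − l²)²) for j + l odd, ∫x²·sin(jπx/a)·sin(lπx/a) dx = (−1)^(j+l)·4jla³/(π²(j² − l²)²); higher powers the same way via product-to-sum and parts.
Normalization: ∫|φ|² dx = 11.409.
⟨x⟩ = 2.2702 and ⟨x²⟩ = 7.3784.
(Δx)² = 7.3784 − (2.2702)² = 2.2247.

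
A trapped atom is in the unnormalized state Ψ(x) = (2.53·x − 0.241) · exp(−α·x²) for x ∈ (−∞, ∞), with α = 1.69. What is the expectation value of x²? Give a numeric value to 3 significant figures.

0.427

⟨x²⟩ = ∫ x²·|Ψ|² dx / ∫|Ψ|² dx (integrals over the domain).
Expand each integrand as polynomial × e^(−2αx²) and use ∫x^(2j)·e^(−2αx²) dx = (2j−1)!!/(4α)^j · √(π/(2α)), odd powers → 0; here √(π/(2α)) = 0.96409.
State is unnormalized: ∫|Ψ|² dx = 0.96887, and ∫Ψ*·x²·Ψ dx = 0.41340, so ⟨x²⟩ = 0.41340 / 0.96887.
⟨x²⟩ = 0.42669.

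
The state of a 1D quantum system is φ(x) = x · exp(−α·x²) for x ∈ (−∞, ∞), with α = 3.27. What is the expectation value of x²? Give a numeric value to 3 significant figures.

0.229

⟨x²⟩ = ∫ x²·|φ|² dx / ∫|φ|² dx (integrals over the domain).
Expand each integrand as polynomial × e^(−2αx²) and use ∫x^(2j)·e^(−2αx²) dx = (2j−1)!!/(4α)^j · √(π/(2α)), odd powers → 0; here √(π/(2α)) = 0.69308.
State is unnormalized: ∫|φ|² dx = 0.052988, and ∫φ*·x²·φ dx = 0.012153, so ⟨x²⟩ = 0.012153 / 0.052988.
⟨x²⟩ = 0.22936.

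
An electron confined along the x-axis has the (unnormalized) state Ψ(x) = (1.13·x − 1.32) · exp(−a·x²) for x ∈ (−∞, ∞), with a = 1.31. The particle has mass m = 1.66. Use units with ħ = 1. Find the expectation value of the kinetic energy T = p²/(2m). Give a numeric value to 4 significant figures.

0.4914

T = −(ħ²/2m) d²/dx², so ⟨T⟩ = −(ħ²/2m) ∫ Ψ*·Ψ'' dx / ∫|Ψ|² dx; with m = 1.66.
Expand each integrand as polynomial × e^(−2ax²) and use ∫x^(2j)·e^(−2ax²) dx = (2j−1)!!/(4a)^j · √(π/(2a)), odd powers → 0; here √(π/(2a)) = 1.0950. Differentiate with the product rule, d/dx e^(−ax²) = −2ax·e^(−ax²).
State is unnormalized: ∫|Ψ|² dx = 2.1748, and ∫Ψ*·(−ħ²/2m · Ψ'') dx = 1.0687, so ⟨T⟩ = 1.0687 / 2.1748.
⟨T⟩ = 0.49140.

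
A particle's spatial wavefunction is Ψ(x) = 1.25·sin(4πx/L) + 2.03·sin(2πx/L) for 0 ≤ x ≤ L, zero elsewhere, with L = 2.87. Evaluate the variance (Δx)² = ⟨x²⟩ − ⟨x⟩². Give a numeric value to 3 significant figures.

Compute ⟨x⟩ and ⟨x²⟩ separately, then (Δx)² = ⟨x²⟩ − ⟨x⟩².
On 0 ≤ x ≤ L (j ≠ l): ∫sin²(jπx/L) dx = L/2, ∫sin(jπx/L)·sin(lπx/L) dx = 0; diagonal moments ∫x·sin²(jπx/L) dx = L²/4, ∫x²·sin²(jπx/L) dx = L³·(1/6 − 1/(4j²π²)); cross terms ∫x·sin(jπx/L)·sin(lπx/L) dx = 0 for j + l even and −4jlL²/(π²(j² − l²)²) for j + l odd, ∫x²·sin(jπx/L)·sin(lπx/L) dx = (−1)^(j+l)·4jlL³/(π²(j² − l²)²); higher powers the same way via product-to-sum and parts.
Normalization: ∫|Ψ|² dx = 8.1557.
⟨x⟩ = 1.4350 and ⟨x²⟩ = 2.9940.
(Δx)² = 2.9940 − (1.4350)² = 0.93481.

0.935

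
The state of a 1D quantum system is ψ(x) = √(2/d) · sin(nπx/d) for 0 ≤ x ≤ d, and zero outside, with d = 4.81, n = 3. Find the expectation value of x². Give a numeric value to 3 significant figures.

⟨x²⟩ = ∫ x²·|ψ|² dx (integrals over the domain).
With sin²θ = (1 − cos2θ)/2 on 0 ≤ x ≤ d: ∫sin²(nπx/d) dx = d/2, ∫x·sin²(nπx/d) dx = d²/4, ∫x²·sin²(nπx/d) dx = d³·(1/6 − 1/(4n²π²)); higher powers xᵏ the same way, integrating xᵏ·cos(2nπx/d) by parts.
⟨x²⟩ = 7.5818.

7.58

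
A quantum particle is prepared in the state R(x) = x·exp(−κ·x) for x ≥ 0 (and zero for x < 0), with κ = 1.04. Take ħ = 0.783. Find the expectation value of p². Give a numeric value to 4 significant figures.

p² R = −ħ² d²R/dx²; ⟨p²⟩ = −ħ² ∫ R*·R'' dx / ∫|R|² dx.
Differentiate x·exp(−κ·x) with the product rule; every integrand then reduces to terms xʲ·e^(−2κx) on [0, ∞), with ∫₀^∞ xʲ·e^(−2κx) dx = j!/(2κ)^(j+1).
State is unnormalized: ∫|R|² dx = 0.22225, and ∫R*·(−ħ² R'') dx = 0.14738, so ⟨p²⟩ = 0.14738 / 0.22225.
⟨p²⟩ = 0.66312.

0.6631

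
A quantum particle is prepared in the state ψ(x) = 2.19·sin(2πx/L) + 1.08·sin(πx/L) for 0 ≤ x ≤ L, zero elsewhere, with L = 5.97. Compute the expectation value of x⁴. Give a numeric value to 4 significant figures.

⟨x⁴⟩ = ∫ x⁴·|ψ|² dx / ∫|ψ|² dx (integrals over the domain).
On 0 ≤ x ≤ L (j ≠ l): ∫sin²(jπx/L) dx = L/2, ∫sin(jπx/L)·sin(lπx/L) dx = 0; diagonal moments ∫x·sin²(jπx/L) dx = L²/4, ∫x²·sin²(jπx/L) dx = L³·(1/6 − 1/(4j²π²)); cross terms ∫x·sin(jπx/L)·sin(lπx/L) dx = 0 for j + l even and −4jlL²/(π²(j² − l²)²) for j + l odd, ∫x²·sin(jπx/L)·sin(lπx/L) dx = (−1)^(j+l)·4jlL³/(π²(j² − l²)²); higher powers the same way via product-to-sum and parts.
State is unnormalized: ∫|ψ|² dx = 17.798, and ∫ψ*·x⁴·ψ dx = 1601.5, so ⟨x⁴⟩ = 1601.5 / 17.798.
⟨x⁴⟩ = 89.984.

89.98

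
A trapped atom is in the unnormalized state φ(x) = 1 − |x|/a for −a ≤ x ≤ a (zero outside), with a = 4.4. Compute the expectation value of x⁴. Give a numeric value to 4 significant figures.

10.71

⟨x⁴⟩ = ∫ x⁴·|φ|² dx / ∫|φ|² dx (integrals over the domain).
φ is even, so ∫ over [−a, a] = 2∫₀ᵃ with φ = 1 − x/a there: ∫₀ᵃ (1 − x/a)² dx = a/3, ∫₀ᵃ x²(1 − x/a)² dx = a³/30, ∫₀ᵃ x⁴(1 − x/a)² dx = a⁵/105.
State is unnormalized: ∫|φ|² dx = 2.9333, and ∫φ*·x⁴·φ dx = 31.413, so ⟨x⁴⟩ = 31.413 / 2.9333.
⟨x⁴⟩ = 10.709.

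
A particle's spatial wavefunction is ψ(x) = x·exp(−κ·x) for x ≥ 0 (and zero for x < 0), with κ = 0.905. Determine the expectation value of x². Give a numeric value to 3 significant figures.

3.66

⟨x²⟩ = ∫ x²·|ψ|² dx / ∫|ψ|² dx (integrals over the domain).
Every integrand reduces to terms xʲ·e^(−2κx) on [0, ∞); use ∫₀^∞ xʲ·e^(−2κx) dx = j!/(2κ)^(j+1).
State is unnormalized: ∫|ψ|² dx = 0.33728, and ∫ψ*·x²·ψ dx = 1.2354, so ⟨x²⟩ = 1.2354 / 0.33728.
⟨x²⟩ = 3.6629.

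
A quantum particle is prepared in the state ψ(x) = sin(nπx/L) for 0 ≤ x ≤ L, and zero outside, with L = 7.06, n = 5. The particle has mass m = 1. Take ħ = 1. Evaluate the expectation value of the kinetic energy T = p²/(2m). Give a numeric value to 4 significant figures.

2.475

T = −(ħ²/2m) d²/dx², so ⟨T⟩ = −(ħ²/2m) ∫ ψ*·ψ'' dx / ∫|ψ|² dx; with m = 1.
d/dx sin(nπx/L) = (nπ/L)·cos(nπx/L) and d²/dx² sin(nπx/L) = −(nπ/L)²·sin(nπx/L); on 0 ≤ x ≤ L, ∫sin²(nπx/L) dx = L/2 and ∫sin(nπx/L)·cos(nπx/L) dx = 0.
State is unnormalized: ∫|ψ|² dx = 3.5300, and ∫ψ*·(−ħ²/2m · ψ'') dx = 8.7373, so ⟨T⟩ = 8.7373 / 3.5300.
⟨T⟩ = 2.4751.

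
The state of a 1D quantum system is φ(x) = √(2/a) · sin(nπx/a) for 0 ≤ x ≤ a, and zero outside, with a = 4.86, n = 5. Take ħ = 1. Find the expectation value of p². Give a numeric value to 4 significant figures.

10.45

p² φ = −ħ² d²φ/dx²; ⟨p²⟩ = −ħ² ∫ φ*·φ'' dx.
d/dx sin(nπx/a) = (nπ/a)·cos(nπx/a) and d²/dx² sin(nπx/a) = −(nπ/a)²·sin(nπx/a); on 0 ≤ x ≤ a, ∫sin²(nπx/a) dx = a/2 and ∫sin(nπx/a)·cos(nπx/a) dx = 0.
⟨p²⟩ = 10.446.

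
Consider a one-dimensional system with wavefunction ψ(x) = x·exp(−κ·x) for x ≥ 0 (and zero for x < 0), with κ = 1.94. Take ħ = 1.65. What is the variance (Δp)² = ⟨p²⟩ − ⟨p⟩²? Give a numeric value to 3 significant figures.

10.2

Compute ⟨p⟩ and ⟨p²⟩ separately; (Δp)² = ⟨p²⟩ − ⟨p⟩².
Differentiate x·exp(−κ·x) with the product rule; every integrand then reduces to terms xʲ·e^(−2κx) on [0, ∞), with ∫₀^∞ xʲ·e^(−2κx) dx = j!/(2κ)^(j+1).
Normalization: ∫|ψ|² dx = 0.034240.
⟨p⟩ = 0.0000 and ⟨p²⟩ = 10.246.
(Δp)² = 10.246 − (0.0000)² = 10.246.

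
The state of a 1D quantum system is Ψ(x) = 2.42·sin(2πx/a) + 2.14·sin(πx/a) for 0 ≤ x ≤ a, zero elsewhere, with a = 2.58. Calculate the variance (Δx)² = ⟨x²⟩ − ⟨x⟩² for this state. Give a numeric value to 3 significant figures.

0.147

Compute ⟨x⟩ and ⟨x²⟩ separately, then (Δx)² = ⟨x²⟩ − ⟨x⟩².
On 0 ≤ x ≤ a (j ≠ l): ∫sin²(jπx/a) dx = a/2, ∫sin(jπx/a)·sin(lπx/a) dx = 0; diagonal moments ∫x·sin²(jπx/a) dx = a²/4, ∫x²·sin²(jπx/a) dx = a³·(1/6 − 1/(4j²π²)); cross terms ∫x·sin(jπx/a)·sin(lπx/a) dx = 0 for j + l even and −4jla²/(π²(j² − l²)²) for j + l odd, ∫x²·sin(jπx/a)·sin(lπx/a) dx = (−1)^(j+l)·4jla³/(π²(j² − l²)²); higher powers the same way via product-to-sum and parts.
Normalization: ∫|Ψ|² dx = 13.462.
⟨x⟩ = 0.82876 and ⟨x²⟩ = 0.83352.
(Δx)² = 0.83352 − (0.82876)² = 0.14667.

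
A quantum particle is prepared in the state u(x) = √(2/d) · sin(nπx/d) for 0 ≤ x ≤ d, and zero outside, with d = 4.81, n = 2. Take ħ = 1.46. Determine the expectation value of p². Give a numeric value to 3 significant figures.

3.64

p² u = −ħ² d²u/dx²; ⟨p²⟩ = −ħ² ∫ u*·u'' dx.
d/dx sin(nπx/d) = (nπ/d)·cos(nπx/d) and d²/dx² sin(nπx/d) = −(nπ/d)²·sin(nπx/d); on 0 ≤ x ≤ d, ∫sin²(nπx/d) dx = d/2 and ∫sin(nπx/d)·cos(nπx/d) dx = 0.
⟨p²⟩ = 3.6373.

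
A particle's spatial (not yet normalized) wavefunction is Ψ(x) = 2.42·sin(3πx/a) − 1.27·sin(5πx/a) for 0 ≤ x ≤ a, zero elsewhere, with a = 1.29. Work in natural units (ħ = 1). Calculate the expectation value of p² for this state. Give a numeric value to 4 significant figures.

p² Ψ = −ħ² d²Ψ/dx²; ⟨p²⟩ = −ħ² ∫ Ψ*·Ψ'' dx / ∫|Ψ|² dx.
d²/dx² sin(jπx/a) = −(jπ/a)²·sin(jπx/a); on 0 ≤ x ≤ a, ∫sin²(jπx/a) dx = a/2 and ∫sin(jπx/a)·sin(lπx/a) dx = 0 for j ≠ l, so only diagonal terms survive in ∫|Ψ|² and ∫Ψ·Ψ″; ∫Ψ·Ψ′ dx = [Ψ²/2] between the walls = 0.
State is unnormalized: ∫|Ψ|² dx = 4.8177, and ∫Ψ*·(−ħ² Ψ'') dx = 355.88, so ⟨p²⟩ = 355.88 / 4.8177.
⟨p²⟩ = 73.869.

73.87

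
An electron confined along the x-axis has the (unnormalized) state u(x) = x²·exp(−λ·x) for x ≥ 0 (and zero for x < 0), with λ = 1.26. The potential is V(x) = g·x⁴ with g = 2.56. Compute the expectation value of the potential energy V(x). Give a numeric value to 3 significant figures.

⟨V⟩ = ∫ V(x)·|u|² dx / ∫|u|² dx.
Every integrand reduces to terms xʲ·e^(−2λx) on [0, ∞); use ∫₀^∞ xʲ·e^(−2λx) dx = j!/(2λ)^(j+1).
State is unnormalized: ∫|u|² dx = 0.23616, and ∫u*·V(x)·u dx = 25.186, so ⟨V⟩ = 25.186 / 0.23616.
⟨V⟩ = 106.65.

107.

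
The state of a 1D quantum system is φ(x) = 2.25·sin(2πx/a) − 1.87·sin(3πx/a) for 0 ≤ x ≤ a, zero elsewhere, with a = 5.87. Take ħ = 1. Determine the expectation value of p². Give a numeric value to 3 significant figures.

p² φ = −ħ² d²φ/dx²; ⟨p²⟩ = −ħ² ∫ φ*·φ'' dx / ∫|φ|² dx.
d²/dx² sin(jπx/a) = −(jπ/a)²·sin(jπx/a); on 0 ≤ x ≤ a, ∫sin²(jπx/a) dx = a/2 and ∫sin(jπx/a)·sin(lπx/a) dx = 0 for j ≠ l, so only diagonal terms survive in ∫|φ|² and ∫φ·φ″; ∫φ·φ′ dx = [φ²/2] between the walls = 0.
State is unnormalized: ∫|φ|² dx = 25.122, and ∫φ*·(−ħ² φ'') dx = 43.482, so ⟨p²⟩ = 43.482 / 25.122.
⟨p²⟩ = 1.7308.

1.73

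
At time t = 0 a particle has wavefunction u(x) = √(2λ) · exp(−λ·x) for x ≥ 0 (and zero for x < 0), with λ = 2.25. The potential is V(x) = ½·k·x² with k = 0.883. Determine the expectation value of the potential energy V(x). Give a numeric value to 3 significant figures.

0.0436

⟨V⟩ = ∫ V(x)·|u|² dx.
Every integrand reduces to terms xʲ·e^(−2λx) on [0, ∞); use ∫₀^∞ xʲ·e^(−2λx) dx = j!/(2λ)^(j+1).
⟨V⟩ = 0.043605.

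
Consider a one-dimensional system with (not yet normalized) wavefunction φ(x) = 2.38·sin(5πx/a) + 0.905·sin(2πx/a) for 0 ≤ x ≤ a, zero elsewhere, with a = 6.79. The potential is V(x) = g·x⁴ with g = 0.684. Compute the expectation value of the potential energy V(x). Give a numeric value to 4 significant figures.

⟨V⟩ = ∫ V(x)·|φ|² dx / ∫|φ|² dx.
On 0 ≤ x ≤ a (j ≠ l): ∫sin²(jπx/a) dx = a/2, ∫sin(jπx/a)·sin(lπx/a) dx = 0; diagonal moments ∫x·sin²(jπx/a) dx = a²/4, ∫x²·sin²(jπx/a) dx = a³·(1/6 − 1/(4j²π²)); cross terms ∫x·sin(jπx/a)·sin(lπx/a) dx = 0 for j + l even and −4jla²/(π²(j² − l²)²) for j + l odd, ∫x²·sin(jπx/a)·sin(lπx/a) dx = (−1)^(j+l)·4jla³/(π²(j² − l²)²); higher powers the same way via product-to-sum and parts.
State is unnormalized: ∫|φ|² dx = 22.011, and ∫φ*·V(x)·φ dx = 5470.1, so ⟨V⟩ = 5470.1 / 22.011.
⟨V⟩ = 248.52.

248.5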